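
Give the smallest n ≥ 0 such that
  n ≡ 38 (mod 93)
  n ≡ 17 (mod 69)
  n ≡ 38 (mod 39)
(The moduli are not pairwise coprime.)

10919

Combine the congruences pairwise.
gcd(93, 69) = 3 and 3 | (17 − 38), so the pair is consistent; merging gives n ≡ 224 (mod 2139), where 2139 = lcm(93, 69).
gcd(2139, 39) = 3 and 3 | (38 − 224), so the pair is consistent; merging gives n ≡ 10919 (mod 27807), where 27807 = lcm(2139, 39).
The solution is unique modulo lcm(93, 69, 39) = 27807.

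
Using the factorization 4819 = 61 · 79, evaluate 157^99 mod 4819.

4660

Mod 61: 157 ≡ 35; by Fermat, exponent reduces to 99 mod 60 = 39; 35^39 ≡ 24 (mod 61).
Mod 79: 157 ≡ 78; by Fermat, exponent reduces to 99 mod 78 = 21; 78^21 ≡ 78 (mod 79).
Combine by CRT: x ≡ 24 (mod 61), x ≡ 78 (mod 79) ⇒ x ≡ 4660 (mod 4819).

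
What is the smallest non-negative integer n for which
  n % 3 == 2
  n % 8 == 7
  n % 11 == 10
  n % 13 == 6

From n ≡ 2 (mod 3) write n = 2 + 3t. Substituting into n ≡ 7 (mod 8) gives 3t ≡ 5 (mod 8), and since 3⁻¹ ≡ 3 (mod 8), t ≡ 7. Hence n ≡ 2 + 3·7 = 23 (mod 24).
From n ≡ 23 (mod 24) write n = 23 + 24t. Substituting into n ≡ 10 (mod 11) gives 24t ≡ 9 (mod 11), and since 2⁻¹ ≡ 6 (mod 11), t ≡ 10. Hence n ≡ 23 + 24·10 = 263 (mod 264).
From n ≡ 263 (mod 264) write n = 263 + 264t. Substituting into n ≡ 6 (mod 13) gives 264t ≡ 3 (mod 13), and since 4⁻¹ ≡ 10 (mod 13), t ≡ 4. Hence n ≡ 263 + 264·4 = 1319 (mod 3432).

1319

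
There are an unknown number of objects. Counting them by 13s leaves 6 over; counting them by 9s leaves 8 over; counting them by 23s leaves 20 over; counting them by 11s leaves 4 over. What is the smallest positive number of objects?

14579

Combine the congruences pairwise.
From N ≡ 6 (mod 13) write N = 6 + 13t. Substituting into N ≡ 8 (mod 9) gives 13t ≡ 2 (mod 9), and since 4⁻¹ ≡ 7 (mod 9), t ≡ 5. Hence N ≡ 6 + 13·5 = 71 (mod 117).
From N ≡ 71 (mod 117) write N = 71 + 117t. Substituting into N ≡ 20 (mod 23) gives 117t ≡ 18 (mod 23), and since 2⁻¹ ≡ 12 (mod 23), t ≡ 9. Hence N ≡ 71 + 117·9 = 1124 (mod 2691).
From N ≡ 1124 (mod 2691) write N = 1124 + 2691t. Substituting into N ≡ 4 (mod 11) gives 2691t ≡ 2 (mod 11), and since 7⁻¹ ≡ 8 (mod 11), t ≡ 5. Hence N ≡ 1124 + 2691·5 = 14579 (mod 29601).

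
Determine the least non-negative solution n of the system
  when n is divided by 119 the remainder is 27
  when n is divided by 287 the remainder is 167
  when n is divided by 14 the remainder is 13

gcd(119, 287) = 7 and 7 | (167 − 27), so the pair is consistent; merging gives n ≡ 741 (mod 4879), where 4879 = lcm(119, 287).
gcd(4879, 14) = 7 and 7 | (13 − 741), so the pair is consistent; merging gives n ≡ 741 (mod 9758), where 9758 = lcm(4879, 14).
The solution is unique modulo lcm(119, 287, 14) = 9758.

741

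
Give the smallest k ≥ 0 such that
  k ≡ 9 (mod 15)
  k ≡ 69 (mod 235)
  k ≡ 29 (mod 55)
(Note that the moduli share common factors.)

gcd(15, 235) = 5 and 5 | (69 − 9), so the pair is consistent; merging gives k ≡ 69 (mod 705), where 705 = lcm(15, 235).
gcd(705, 55) = 5 and 5 | (29 − 69), so the pair is consistent; merging gives k ≡ 2889 (mod 7755), where 7755 = lcm(705, 55).
The solution is unique modulo lcm(15, 235, 55) = 7755.

2889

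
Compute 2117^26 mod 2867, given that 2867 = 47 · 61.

Mod 47: 2117 ≡ 2; 2^26 ≡ 8 (mod 47).
Mod 61: 2117 ≡ 43; 43^26 ≡ 49 (mod 61).
Combine by CRT: x ≡ 8 (mod 47), x ≡ 49 (mod 61) ⇒ x ≡ 2123 (mod 2867).

2123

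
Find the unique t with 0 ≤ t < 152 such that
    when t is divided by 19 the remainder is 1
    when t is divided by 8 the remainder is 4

Combine the congruences pairwise.
From t ≡ 1 (mod 19) write t = 1 + 19s. Substituting into t ≡ 4 (mod 8) gives 19s ≡ 3 (mod 8), and since 3⁻¹ ≡ 3 (mod 8), s ≡ 1. Hence t ≡ 1 + 19·1 = 20 (mod 152).

20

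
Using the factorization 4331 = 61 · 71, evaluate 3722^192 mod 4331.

3783

Mod 61: 3722 ≡ 1; by Fermat, exponent reduces to 192 mod 60 = 12; 1^12 ≡ 1 (mod 61).
Mod 71: 3722 ≡ 30; by Fermat, exponent reduces to 192 mod 70 = 52; 30^52 ≡ 20 (mod 71).
Combine by CRT: x ≡ 1 (mod 61), x ≡ 20 (mod 71) ⇒ x ≡ 3783 (mod 4331).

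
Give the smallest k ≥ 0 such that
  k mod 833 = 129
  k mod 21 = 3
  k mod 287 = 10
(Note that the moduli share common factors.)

gcd(833, 21) = 7 and 7 | (3 − 129), so the pair is consistent; merging gives k ≡ 129 (mod 2499), where 2499 = lcm(833, 21).
gcd(2499, 287) = 7 and 7 | (10 − 129), so the pair is consistent; merging gives k ≡ 97590 (mod 102459), where 102459 = lcm(2499, 287).
The solution is unique modulo lcm(833, 21, 287) = 102459.

97590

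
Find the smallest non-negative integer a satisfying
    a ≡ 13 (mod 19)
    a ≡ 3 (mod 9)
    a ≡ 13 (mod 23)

From a ≡ 13 (mod 19) write a = 13 + 19t. Substituting into a ≡ 3 (mod 9) gives 19t ≡ 8 (mod 9), and since 1⁻¹ ≡ 1 (mod 9), t ≡ 8. Hence a ≡ 13 + 19·8 = 165 (mod 171).
From a ≡ 165 (mod 171) write a = 165 + 171t. Substituting into a ≡ 13 (mod 23) gives 171t ≡ 9 (mod 23), and since 10⁻¹ ≡ 7 (mod 23), t ≡ 17. Hence a ≡ 165 + 171·17 = 3072 (mod 3933).

3072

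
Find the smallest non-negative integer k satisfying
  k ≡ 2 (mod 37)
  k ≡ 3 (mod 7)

150

From k ≡ 2 (mod 37) write k = 2 + 37t. Substituting into k ≡ 3 (mod 7) gives 37t ≡ 1 (mod 7), and since 2⁻¹ ≡ 4 (mod 7), t ≡ 4. Hence k ≡ 2 + 37·4 = 150 (mod 259).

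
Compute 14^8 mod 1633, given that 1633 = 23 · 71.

Mod 23: 14 ≡ 14; 14^8 ≡ 13 (mod 23).
Mod 71: 14 ≡ 14; 14^8 ≡ 25 (mod 71).
Combine by CRT: x ≡ 13 (mod 23), x ≡ 25 (mod 71) ⇒ x ≡ 1232 (mod 1633).

1232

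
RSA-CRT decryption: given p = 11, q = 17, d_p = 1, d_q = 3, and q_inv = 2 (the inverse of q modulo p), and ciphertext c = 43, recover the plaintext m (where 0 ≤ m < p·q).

32

m₁ = c^(d_p) mod p: c ≡ 10 (mod 11), and 10^1 mod 11 = 10.
m₂ = c^(d_q) mod q: c ≡ 9 (mod 17), and 9^3 mod 17 = 15.
h = q_inv·(m₁ − m₂) mod p = 2·(10 − 15) mod 11 = 1.
m = m₂ + h·q = 15 + 1·17 = 32.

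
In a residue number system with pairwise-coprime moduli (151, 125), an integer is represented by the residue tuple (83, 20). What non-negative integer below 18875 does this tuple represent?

1895

From x ≡ 83 (mod 151) write x = 83 + 151t. Substituting into x ≡ 20 (mod 125) gives 151t ≡ 62 (mod 125), and since 26⁻¹ ≡ 101 (mod 125), t ≡ 12. Hence x ≡ 83 + 151·12 = 1895 (mod 18875).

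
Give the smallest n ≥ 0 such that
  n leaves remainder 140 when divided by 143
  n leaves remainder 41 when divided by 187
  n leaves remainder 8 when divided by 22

4716

gcd(143, 187) = 11 and 11 | (41 − 140), so the pair is consistent; merging gives n ≡ 2285 (mod 2431), where 2431 = lcm(143, 187).
gcd(2431, 22) = 11 and 11 | (8 − 2285), so the pair is consistent; merging gives n ≡ 4716 (mod 4862), where 4862 = lcm(2431, 22).
The solution is unique modulo lcm(143, 187, 22) = 4862.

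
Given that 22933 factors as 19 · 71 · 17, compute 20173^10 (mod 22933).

Mod 19: 20173 ≡ 14; 14^10 ≡ 5 (mod 19).
Mod 71: 20173 ≡ 9; 9^10 ≡ 32 (mod 71).
Mod 17: 20173 ≡ 11; 11^10 ≡ 15 (mod 17).
Combine by CRT: x ≡ 5 (mod 19), x ≡ 32 (mod 71), x ≡ 15 (mod 17) ⇒ x ≡ 3653 (mod 22933).

3653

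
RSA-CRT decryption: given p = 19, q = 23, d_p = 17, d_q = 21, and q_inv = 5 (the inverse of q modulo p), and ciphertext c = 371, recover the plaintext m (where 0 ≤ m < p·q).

m₁ = c^(d_p) mod p: c ≡ 10 (mod 19), and 10^17 mod 19 = 2.
m₂ = c^(d_q) mod q: c ≡ 3 (mod 23), and 3^21 mod 23 = 8.
h = q_inv·(m₁ − m₂) mod p = 5·(2 − 8) mod 19 = 8.
m = m₂ + h·q = 8 + 8·23 = 192.

192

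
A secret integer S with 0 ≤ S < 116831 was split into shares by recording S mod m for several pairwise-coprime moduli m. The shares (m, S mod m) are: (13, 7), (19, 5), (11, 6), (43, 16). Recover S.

From S ≡ 7 (mod 13) write S = 7 + 13t. Substituting into S ≡ 5 (mod 19) gives 13t ≡ 17 (mod 19), and since 13⁻¹ ≡ 3 (mod 19), t ≡ 13. Hence S ≡ 7 + 13·13 = 176 (mod 247).
From S ≡ 176 (mod 247) write S = 176 + 247t. Substituting into S ≡ 6 (mod 11) gives 247t ≡ 6 (mod 11), and since 5⁻¹ ≡ 9 (mod 11), t ≡ 10. Hence S ≡ 176 + 247·10 = 2646 (mod 2717).
From S ≡ 2646 (mod 2717) write S = 2646 + 2717t. Substituting into S ≡ 16 (mod 43) gives 2717t ≡ 36 (mod 43), and since 8⁻¹ ≡ 27 (mod 43), t ≡ 26. Hence S ≡ 2646 + 2717·26 = 73288 (mod 116831).

73288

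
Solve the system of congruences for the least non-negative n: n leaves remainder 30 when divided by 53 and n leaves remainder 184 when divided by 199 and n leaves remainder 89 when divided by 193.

67446

The moduli are pairwise coprime; M = 53·199·193 = 2035571.
M/53 = 38407; 38407 ≡ 35 (mod 53); 35·50 ≡ 1, so inverse 50.
M/199 = 10229; 10229 ≡ 80 (mod 199); 80·102 ≡ 1, so inverse 102.
M/193 = 10547; 10547 ≡ 125 (mod 193); 125·105 ≡ 1, so inverse 105.
n ≡ 30·38407·50 + 184·10229·102 + 89·10547·105 = 348150087.
348150087 mod 2035571 = 67446.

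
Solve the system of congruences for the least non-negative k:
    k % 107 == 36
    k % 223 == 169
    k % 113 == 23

The moduli are pairwise coprime; N = 107·223·113 = 2696293.
N/107 = 25199; 25199 ≡ 54 (mod 107); 54·2 ≡ 1, so inverse 2.
N/223 = 12091; 12091 ≡ 49 (mod 223); 49·132 ≡ 1, so inverse 132.
N/113 = 23861; 23861 ≡ 18 (mod 113); 18·44 ≡ 1, so inverse 44.
k ≡ 36·25199·2 + 169·12091·132 + 23·23861·44 = 295687688.
295687688 mod 2696293 = 1791751.

1791751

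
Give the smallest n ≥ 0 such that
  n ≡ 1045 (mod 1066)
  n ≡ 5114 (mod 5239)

Combine the congruences pairwise.
gcd(1066, 5239) = 13 and 13 | (5114 − 1045), so the pair is consistent; merging gives n ≡ 178001 (mod 429598), where 429598 = lcm(1066, 5239).
The solution is unique modulo lcm(1066, 5239) = 429598.

178001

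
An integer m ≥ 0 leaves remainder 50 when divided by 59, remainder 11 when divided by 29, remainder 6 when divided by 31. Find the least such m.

From m ≡ 50 (mod 59) write m = 50 + 59t. Substituting into m ≡ 11 (mod 29) gives 59t ≡ 19 (mod 29), and since 1⁻¹ ≡ 1 (mod 29), t ≡ 19. Hence m ≡ 50 + 59·19 = 1171 (mod 1711).
From m ≡ 1171 (mod 1711) write m = 1171 + 1711t. Substituting into m ≡ 6 (mod 31) gives 1711t ≡ 13 (mod 31), and since 6⁻¹ ≡ 26 (mod 31), t ≡ 28. Hence m ≡ 1171 + 1711·28 = 49079 (mod 53041).

49079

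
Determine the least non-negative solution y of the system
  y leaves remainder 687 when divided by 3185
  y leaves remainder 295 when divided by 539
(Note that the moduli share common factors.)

Combine the congruences pairwise.
gcd(3185, 539) = 49 and 49 | (295 − 687), so the pair is consistent; merging gives y ≡ 26167 (mod 35035), where 35035 = lcm(3185, 539).
The solution is unique modulo lcm(3185, 539) = 35035.

26167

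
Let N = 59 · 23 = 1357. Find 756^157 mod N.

847

Mod 59: 756 ≡ 48; by Fermat, exponent reduces to 157 mod 58 = 41; 48^41 ≡ 21 (mod 59).
Mod 23: 756 ≡ 20; by Fermat, exponent reduces to 157 mod 22 = 3; 20^3 ≡ 19 (mod 23).
Combine by CRT: x ≡ 21 (mod 59), x ≡ 19 (mod 23) ⇒ x ≡ 847 (mod 1357).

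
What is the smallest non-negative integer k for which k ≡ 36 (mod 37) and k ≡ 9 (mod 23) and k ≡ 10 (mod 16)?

11210

The moduli are pairwise coprime; N = 37·23·16 = 13616.
N/37 = 368; 368 ≡ 35 (mod 37); 35·18 ≡ 1, so inverse 18.
N/23 = 592; 592 ≡ 17 (mod 23); 17·19 ≡ 1, so inverse 19.
N/16 = 851; 851 ≡ 3 (mod 16); 3·11 ≡ 1, so inverse 11.
k ≡ 36·368·18 + 9·592·19 + 10·851·11 = 433306.
433306 mod 13616 = 11210.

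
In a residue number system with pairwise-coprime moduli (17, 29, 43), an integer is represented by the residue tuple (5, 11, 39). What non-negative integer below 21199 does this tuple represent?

3694

The moduli are pairwise coprime; N = 17·29·43 = 21199.
N/17 = 1247; 1247 ≡ 6 (mod 17); 6·3 ≡ 1, so inverse 3.
N/29 = 731; 731 ≡ 6 (mod 29); 6·5 ≡ 1, so inverse 5.
N/43 = 493; 493 ≡ 20 (mod 43); 20·28 ≡ 1, so inverse 28.
x ≡ 5·1247·3 + 11·731·5 + 39·493·28 = 597266.
597266 mod 21199 = 3694.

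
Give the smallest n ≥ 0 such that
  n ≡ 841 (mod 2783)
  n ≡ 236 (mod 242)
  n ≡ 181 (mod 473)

153906

gcd(2783, 242) = 121 and 121 | (236 − 841), so the pair is consistent; merging gives n ≡ 3624 (mod 5566), where 5566 = lcm(2783, 242).
gcd(5566, 473) = 11 and 11 | (181 − 3624), so the pair is consistent; merging gives n ≡ 153906 (mod 239338), where 239338 = lcm(5566, 473).
The solution is unique modulo lcm(2783, 242, 473) = 239338.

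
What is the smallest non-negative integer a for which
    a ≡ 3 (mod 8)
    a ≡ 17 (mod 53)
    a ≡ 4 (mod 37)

12843

From a ≡ 3 (mod 8) write a = 3 + 8t. Substituting into a ≡ 17 (mod 53) gives 8t ≡ 14 (mod 53), and since 8⁻¹ ≡ 20 (mod 53), t ≡ 15. Hence a ≡ 3 + 8·15 = 123 (mod 424).
From a ≡ 123 (mod 424) write a = 123 + 424t. Substituting into a ≡ 4 (mod 37) gives 424t ≡ 29 (mod 37), and since 17⁻¹ ≡ 24 (mod 37), t ≡ 30. Hence a ≡ 123 + 424·30 = 12843 (mod 15688).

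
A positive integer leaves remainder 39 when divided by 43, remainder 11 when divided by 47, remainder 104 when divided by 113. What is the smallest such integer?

159999

The moduli are pairwise coprime; N = 43·47·113 = 228373.
N/43 = 5311; 5311 ≡ 22 (mod 43); 22·2 ≡ 1, so inverse 2.
N/47 = 4859; 4859 ≡ 18 (mod 47); 18·34 ≡ 1, so inverse 34.
N/113 = 2021; 2021 ≡ 100 (mod 113); 100·26 ≡ 1, so inverse 26.
m ≡ 39·5311·2 + 11·4859·34 + 104·2021·26 = 7696308.
7696308 mod 228373 = 159999.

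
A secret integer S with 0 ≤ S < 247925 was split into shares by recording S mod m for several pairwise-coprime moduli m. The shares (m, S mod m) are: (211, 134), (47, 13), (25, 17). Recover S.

From S ≡ 134 (mod 211) write S = 134 + 211t. Substituting into S ≡ 13 (mod 47) gives 211t ≡ 20 (mod 47), and since 23⁻¹ ≡ 45 (mod 47), t ≡ 7. Hence S ≡ 134 + 211·7 = 1611 (mod 9917).
From S ≡ 1611 (mod 9917) write S = 1611 + 9917t. Substituting into S ≡ 17 (mod 25) gives 9917t ≡ 6 (mod 25), and since 17⁻¹ ≡ 3 (mod 25), t ≡ 18. Hence S ≡ 1611 + 9917·18 = 180117 (mod 247925).

180117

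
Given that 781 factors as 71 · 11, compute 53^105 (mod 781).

Mod 71: 53 ≡ 53; by Fermat, exponent reduces to 105 mod 70 = 35; 53^35 ≡ 70 (mod 71).
Mod 11: 53 ≡ 9; by Fermat, exponent reduces to 105 mod 10 = 5; 9^5 ≡ 1 (mod 11).
Combine by CRT: x ≡ 70 (mod 71), x ≡ 1 (mod 11) ⇒ x ≡ 496 (mod 781).

496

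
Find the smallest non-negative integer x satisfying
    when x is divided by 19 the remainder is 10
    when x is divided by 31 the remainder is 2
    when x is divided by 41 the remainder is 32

20245

The moduli are pairwise coprime; N = 19·31·41 = 24149.
N/19 = 1271; 1271 ≡ 17 (mod 19); 17·9 ≡ 1, so inverse 9.
N/31 = 779; 779 ≡ 4 (mod 31); 4·8 ≡ 1, so inverse 8.
N/41 = 589; 589 ≡ 15 (mod 41); 15·11 ≡ 1, so inverse 11.
x ≡ 10·1271·9 + 2·779·8 + 32·589·11 = 334182.
334182 mod 24149 = 20245.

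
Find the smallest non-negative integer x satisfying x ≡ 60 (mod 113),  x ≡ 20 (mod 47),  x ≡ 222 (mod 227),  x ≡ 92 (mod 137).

21869402

From x ≡ 60 (mod 113) write x = 60 + 113t. Substituting into x ≡ 20 (mod 47) gives 113t ≡ 7 (mod 47), and since 19⁻¹ ≡ 5 (mod 47), t ≡ 35. Hence x ≡ 60 + 113·35 = 4015 (mod 5311).
From x ≡ 4015 (mod 5311) write x = 4015 + 5311t. Substituting into x ≡ 222 (mod 227) gives 5311t ≡ 66 (mod 227), and since 90⁻¹ ≡ 169 (mod 227), t ≡ 31. Hence x ≡ 4015 + 5311·31 = 168656 (mod 1205597).
From x ≡ 168656 (mod 1205597) write x = 168656 + 1205597t. Substituting into x ≡ 92 (mod 137) gives 1205597t ≡ 83 (mod 137), and since 134⁻¹ ≡ 91 (mod 137), t ≡ 18. Hence x ≡ 168656 + 1205597·18 = 21869402 (mod 165166789).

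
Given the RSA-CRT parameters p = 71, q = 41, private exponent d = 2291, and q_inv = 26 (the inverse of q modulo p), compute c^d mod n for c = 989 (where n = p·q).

d_p = d mod (p−1) = 2291 mod 70 = 51; d_q = d mod (q−1) = 11.
m₁ = c^(d_p) mod p: c ≡ 66 (mod 71), and 66^51 mod 71 = 66.
m₂ = c^(d_q) mod q: c ≡ 5 (mod 41), and 5^11 mod 41 = 36.
h = q_inv·(m₁ − m₂) mod p = 26·(66 − 36) mod 71 = 70.
m = m₂ + h·q = 36 + 70·41 = 2906.

2906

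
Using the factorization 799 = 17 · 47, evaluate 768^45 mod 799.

97

Mod 17: 768 ≡ 3; by Fermat, exponent reduces to 45 mod 16 = 13; 3^13 ≡ 12 (mod 17).
Mod 47: 768 ≡ 16; 16^45 ≡ 3 (mod 47).
Combine by CRT: x ≡ 12 (mod 17), x ≡ 3 (mod 47) ⇒ x ≡ 97 (mod 799).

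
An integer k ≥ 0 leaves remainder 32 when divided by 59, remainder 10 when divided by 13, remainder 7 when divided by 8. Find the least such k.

The moduli are pairwise coprime; N = 59·13·8 = 6136.
N/59 = 104; 104 ≡ 45 (mod 59); 45·21 ≡ 1, so inverse 21.
N/13 = 472; 472 ≡ 4 (mod 13); 4·10 ≡ 1, so inverse 10.
N/8 = 767; 767 ≡ 7 (mod 8); 7·7 ≡ 1, so inverse 7.
k ≡ 32·104·21 + 10·472·10 + 7·767·7 = 154671.
154671 mod 6136 = 1271.

1271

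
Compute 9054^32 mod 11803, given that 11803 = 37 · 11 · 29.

Mod 37: 9054 ≡ 26; 26^32 ≡ 10 (mod 37).
Mod 11: 9054 ≡ 1; by Fermat, exponent reduces to 32 mod 10 = 2; 1^2 ≡ 1 (mod 11).
Mod 29: 9054 ≡ 6; by Fermat, exponent reduces to 32 mod 28 = 4; 6^4 ≡ 20 (mod 29).
Combine by CRT: x ≡ 10 (mod 37), x ≡ 1 (mod 11), x ≡ 20 (mod 29) ⇒ x ≡ 8372 (mod 11803).

8372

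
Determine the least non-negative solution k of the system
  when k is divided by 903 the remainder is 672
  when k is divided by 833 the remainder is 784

gcd(903, 833) = 7 and 7 | (784 − 672), so the pair is consistent; merging gives k ≡ 66591 (mod 107457), where 107457 = lcm(903, 833).
The solution is unique modulo lcm(903, 833) = 107457.

66591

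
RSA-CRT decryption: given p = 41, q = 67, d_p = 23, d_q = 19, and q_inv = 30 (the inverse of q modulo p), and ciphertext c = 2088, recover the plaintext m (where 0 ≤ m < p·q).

m₁ = c^(d_p) mod p: c ≡ 38 (mod 41), and 38^23 mod 41 = 27.
m₂ = c^(d_q) mod q: c ≡ 11 (mod 67), and 11^19 mod 67 = 34.
h = q_inv·(m₁ − m₂) mod p = 30·(27 − 34) mod 41 = 36.
m = m₂ + h·q = 34 + 36·67 = 2446.

2446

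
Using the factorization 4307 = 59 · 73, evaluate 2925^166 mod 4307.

Mod 59: 2925 ≡ 34; by Fermat, exponent reduces to 166 mod 58 = 50; 34^50 ≡ 28 (mod 59).
Mod 73: 2925 ≡ 5; by Fermat, exponent reduces to 166 mod 72 = 22; 5^22 ≡ 12 (mod 73).
Combine by CRT: x ≡ 28 (mod 59), x ≡ 12 (mod 73) ⇒ x ≡ 1326 (mod 4307).

1326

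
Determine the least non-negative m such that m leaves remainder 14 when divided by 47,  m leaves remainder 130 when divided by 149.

From m ≡ 14 (mod 47) write m = 14 + 47t. Substituting into m ≡ 130 (mod 149) gives 47t ≡ 116 (mod 149), and since 47⁻¹ ≡ 130 (mod 149), t ≡ 31. Hence m ≡ 14 + 47·31 = 1471 (mod 7003).

1471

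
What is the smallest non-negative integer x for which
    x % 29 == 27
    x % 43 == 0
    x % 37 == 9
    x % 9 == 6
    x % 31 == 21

5534358

Combine the congruences pairwise.
From x ≡ 27 (mod 29) write x = 27 + 29t. Substituting into x ≡ 0 (mod 43) gives 29t ≡ 16 (mod 43), and since 29⁻¹ ≡ 3 (mod 43), t ≡ 5. Hence x ≡ 27 + 29·5 = 172 (mod 1247).
From x ≡ 172 (mod 1247) write x = 172 + 1247t. Substituting into x ≡ 9 (mod 37) gives 1247t ≡ 22 (mod 37), and since 26⁻¹ ≡ 10 (mod 37), t ≡ 35. Hence x ≡ 172 + 1247·35 = 43817 (mod 46139).
From x ≡ 43817 (mod 46139) write x = 43817 + 46139t. Substituting into x ≡ 6 (mod 9) gives 46139t ≡ 1 (mod 9), and since 5⁻¹ ≡ 2 (mod 9), t ≡ 2. Hence x ≡ 43817 + 46139·2 = 136095 (mod 415251).
From x ≡ 136095 (mod 415251) write x = 136095 + 415251t. Substituting into x ≡ 21 (mod 31) gives 415251t ≡ 16 (mod 31), and since 6⁻¹ ≡ 26 (mod 31), t ≡ 13. Hence x ≡ 136095 + 415251·13 = 5534358 (mod 12872781).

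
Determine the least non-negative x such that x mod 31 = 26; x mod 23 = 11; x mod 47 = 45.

From x ≡ 26 (mod 31) write x = 26 + 31t. Substituting into x ≡ 11 (mod 23) gives 31t ≡ 8 (mod 23), and since 8⁻¹ ≡ 3 (mod 23), t ≡ 1. Hence x ≡ 26 + 31·1 = 57 (mod 713).
From x ≡ 57 (mod 713) write x = 57 + 713t. Substituting into x ≡ 45 (mod 47) gives 713t ≡ 35 (mod 47), and since 8⁻¹ ≡ 6 (mod 47), t ≡ 22. Hence x ≡ 57 + 713·22 = 15743 (mod 33511).

15743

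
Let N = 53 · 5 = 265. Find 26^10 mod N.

131

Mod 53: 26 ≡ 26; 26^10 ≡ 25 (mod 53).
Mod 5: 26 ≡ 1; by Fermat, exponent reduces to 10 mod 4 = 2; 1^2 ≡ 1 (mod 5).
Combine by CRT: x ≡ 25 (mod 53), x ≡ 1 (mod 5) ⇒ x ≡ 131 (mod 265).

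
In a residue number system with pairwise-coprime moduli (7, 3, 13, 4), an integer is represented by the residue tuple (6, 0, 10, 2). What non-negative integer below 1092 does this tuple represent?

Combine the congruences pairwise.
From x ≡ 6 (mod 7) write x = 6 + 7t. Substituting into x ≡ 0 (mod 3) gives 7t ≡ 0 (mod 3), and since 1⁻¹ ≡ 1 (mod 3), t ≡ 0. Hence x ≡ 6 + 7·0 = 6 (mod 21).
From x ≡ 6 (mod 21) write x = 6 + 21t. Substituting into x ≡ 10 (mod 13) gives 21t ≡ 4 (mod 13), and since 8⁻¹ ≡ 5 (mod 13), t ≡ 7. Hence x ≡ 6 + 21·7 = 153 (mod 273).
From x ≡ 153 (mod 273) write x = 153 + 273t. Substituting into x ≡ 2 (mod 4) gives 273t ≡ 1 (mod 4), and since 1⁻¹ ≡ 1 (mod 4), t ≡ 1. Hence x ≡ 153 + 273·1 = 426 (mod 1092).

426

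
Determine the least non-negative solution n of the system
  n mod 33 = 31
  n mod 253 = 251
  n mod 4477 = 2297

Combine the congruences pairwise.
gcd(33, 253) = 11 and 11 | (251 − 31), so the pair is consistent; merging gives n ≡ 757 (mod 759), where 759 = lcm(33, 253).
gcd(759, 4477) = 11 and 11 | (2297 − 757), so the pair is consistent; merging gives n ≡ 91837 (mod 308913), where 308913 = lcm(759, 4477).
The solution is unique modulo lcm(33, 253, 4477) = 308913.

91837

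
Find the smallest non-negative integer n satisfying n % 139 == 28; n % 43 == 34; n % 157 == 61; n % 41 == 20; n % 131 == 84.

1494195123

The moduli are pairwise coprime; M = 139·43·157·41·131 = 5040087319.
M/139 = 36259621; 36259621 ≡ 81 (mod 139); 81·127 ≡ 1, so inverse 127.
M/43 = 117211333; 117211333 ≡ 41 (mod 43); 41·21 ≡ 1, so inverse 21.
M/157 = 32102467; 32102467 ≡ 49 (mod 157); 49·141 ≡ 1, so inverse 141.
M/41 = 122928959; 122928959 ≡ 12 (mod 41); 12·24 ≡ 1, so inverse 24.
M/131 = 38473949; 38473949 ≡ 35 (mod 131); 35·15 ≡ 1, so inverse 15.
n ≡ 28·36259621·127 + 34·117211333·21 + 61·32102467·141 + 20·122928959·24 + 84·38473949·15 = 596224498765.
596224498765 mod 5040087319 = 1494195123.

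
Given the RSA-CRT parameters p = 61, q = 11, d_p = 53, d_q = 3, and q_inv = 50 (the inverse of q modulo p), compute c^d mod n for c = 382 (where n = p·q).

545

m₁ = c^(d_p) mod p: c ≡ 16 (mod 61), and 16^53 mod 61 = 57.
m₂ = c^(d_q) mod q: c ≡ 8 (mod 11), and 8^3 mod 11 = 6.
h = q_inv·(m₁ − m₂) mod p = 50·(57 − 6) mod 61 = 49.
m = m₂ + h·q = 6 + 49·11 = 545.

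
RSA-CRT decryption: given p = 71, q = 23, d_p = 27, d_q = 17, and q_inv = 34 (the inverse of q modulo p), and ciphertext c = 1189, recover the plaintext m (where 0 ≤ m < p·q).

m₁ = c^(d_p) mod p: c ≡ 53 (mod 71), and 53^27 mod 71 = 68.
m₂ = c^(d_q) mod q: c ≡ 16 (mod 23), and 16^17 mod 23 = 4.
h = q_inv·(m₁ − m₂) mod p = 34·(68 − 4) mod 71 = 46.
m = m₂ + h·q = 4 + 46·23 = 1062.

1062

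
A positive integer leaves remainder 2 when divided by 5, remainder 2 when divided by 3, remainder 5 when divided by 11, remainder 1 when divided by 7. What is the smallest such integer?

302

Combine the congruences pairwise.
From m ≡ 2 (mod 5) write m = 2 + 5t. Substituting into m ≡ 2 (mod 3) gives 5t ≡ 0 (mod 3), and since 2⁻¹ ≡ 2 (mod 3), t ≡ 0. Hence m ≡ 2 + 5·0 = 2 (mod 15).
From m ≡ 2 (mod 15) write m = 2 + 15t. Substituting into m ≡ 5 (mod 11) gives 15t ≡ 3 (mod 11), and since 4⁻¹ ≡ 3 (mod 11), t ≡ 9. Hence m ≡ 2 + 15·9 = 137 (mod 165).
From m ≡ 137 (mod 165) write m = 137 + 165t. Substituting into m ≡ 1 (mod 7) gives 165t ≡ 4 (mod 7), and since 4⁻¹ ≡ 2 (mod 7), t ≡ 1. Hence m ≡ 137 + 165·1 = 302 (mod 1155).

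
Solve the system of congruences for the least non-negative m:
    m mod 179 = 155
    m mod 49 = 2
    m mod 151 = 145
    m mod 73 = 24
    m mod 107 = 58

6254759744

The moduli are pairwise coprime; N = 179·49·151·73·107 = 10345052431.
N/179 = 57793589; 57793589 ≡ 38 (mod 179); 38·33 ≡ 1, so inverse 33.
N/49 = 211123519; 211123519 ≡ 12 (mod 49); 12·45 ≡ 1, so inverse 45.
N/151 = 68510281; 68510281 ≡ 71 (mod 151); 71·134 ≡ 1, so inverse 134.
N/73 = 141713047; 141713047 ≡ 45 (mod 73); 45·13 ≡ 1, so inverse 13.
N/107 = 96682733; 96682733 ≡ 101 (mod 107); 101·89 ≡ 1, so inverse 89.
m ≡ 155·57793589·33 + 2·211123519·45 + 145·68510281·134 + 24·141713047·13 + 58·96682733·89 = 2189060822685.
2189060822685 mod 10345052431 = 6254759744.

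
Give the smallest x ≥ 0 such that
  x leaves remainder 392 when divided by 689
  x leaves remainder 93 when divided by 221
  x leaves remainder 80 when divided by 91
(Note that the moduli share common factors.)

68603

gcd(689, 221) = 13 and 13 | (93 − 392), so the pair is consistent; merging gives x ≡ 10038 (mod 11713), where 11713 = lcm(689, 221).
gcd(11713, 91) = 13 and 13 | (80 − 10038), so the pair is consistent; merging gives x ≡ 68603 (mod 81991), where 81991 = lcm(11713, 91).
The solution is unique modulo lcm(689, 221, 91) = 81991.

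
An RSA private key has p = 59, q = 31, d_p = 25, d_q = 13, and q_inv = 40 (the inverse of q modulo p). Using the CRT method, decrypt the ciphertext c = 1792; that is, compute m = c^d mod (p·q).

m₁ = c^(d_p) mod p: c ≡ 22 (mod 59), and 22^25 mod 59 = 25.
m₂ = c^(d_q) mod q: c ≡ 25 (mod 31), and 25^13 mod 31 = 25.
h = q_inv·(m₁ − m₂) mod p = 40·(25 − 25) mod 59 = 0.
m = m₂ + h·q = 25 + 0·31 = 25.

25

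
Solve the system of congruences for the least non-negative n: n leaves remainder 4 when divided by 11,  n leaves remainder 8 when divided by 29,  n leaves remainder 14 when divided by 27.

3227

The moduli are pairwise coprime; M = 11·29·27 = 8613.
M/11 = 783; 783 ≡ 2 (mod 11); 2·6 ≡ 1, so inverse 6.
M/29 = 297; 297 ≡ 7 (mod 29); 7·25 ≡ 1, so inverse 25.
M/27 = 319; 319 ≡ 22 (mod 27); 22·16 ≡ 1, so inverse 16.
n ≡ 4·783·6 + 8·297·25 + 14·319·16 = 149648.
149648 mod 8613 = 3227.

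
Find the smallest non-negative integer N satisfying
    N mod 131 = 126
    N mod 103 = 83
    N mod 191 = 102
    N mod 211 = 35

The moduli are pairwise coprime; M = 131·103·191·211 = 543781393.
M/131 = 4151003; 4151003 ≡ 6 (mod 131); 6·22 ≡ 1, so inverse 22.
M/103 = 5279431; 5279431 ≡ 63 (mod 103); 63·18 ≡ 1, so inverse 18.
M/191 = 2847023; 2847023 ≡ 168 (mod 191); 168·83 ≡ 1, so inverse 83.
M/211 = 2577163; 2577163 ≡ 9 (mod 211); 9·47 ≡ 1, so inverse 47.
N ≡ 126·4151003·22 + 83·5279431·18 + 102·2847023·83 + 35·2577163·47 = 47736380083.
47736380083 mod 543781393 = 427398892.

427398892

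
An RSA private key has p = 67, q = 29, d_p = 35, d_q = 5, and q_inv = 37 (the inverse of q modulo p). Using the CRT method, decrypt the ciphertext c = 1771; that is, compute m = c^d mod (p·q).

m₁ = c^(d_p) mod p: c ≡ 29 (mod 67), and 29^35 mod 67 = 37.
m₂ = c^(d_q) mod q: c ≡ 2 (mod 29), and 2^5 mod 29 = 3.
h = q_inv·(m₁ − m₂) mod p = 37·(37 − 3) mod 67 = 52.
m = m₂ + h·q = 3 + 52·29 = 1511.

1511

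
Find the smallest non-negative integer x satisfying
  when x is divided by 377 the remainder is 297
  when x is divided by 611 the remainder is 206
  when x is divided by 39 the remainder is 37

19147

gcd(377, 611) = 13 and 13 | (206 − 297), so the pair is consistent; merging gives x ≡ 1428 (mod 17719), where 17719 = lcm(377, 611).
gcd(17719, 39) = 13 and 13 | (37 − 1428), so the pair is consistent; merging gives x ≡ 19147 (mod 53157), where 53157 = lcm(17719, 39).
The solution is unique modulo lcm(377, 611, 39) = 53157.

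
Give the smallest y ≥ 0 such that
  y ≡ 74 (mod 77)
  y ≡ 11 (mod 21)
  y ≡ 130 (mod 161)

Combine the congruences pairwise.
gcd(77, 21) = 7 and 7 | (11 − 74), so the pair is consistent; merging gives y ≡ 74 (mod 231), where 231 = lcm(77, 21).
gcd(231, 161) = 7 and 7 | (130 − 74), so the pair is consistent; merging gives y ≡ 2384 (mod 5313), where 5313 = lcm(231, 161).
The solution is unique modulo lcm(77, 21, 161) = 5313.

2384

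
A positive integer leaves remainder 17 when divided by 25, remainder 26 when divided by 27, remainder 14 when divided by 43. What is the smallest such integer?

917

From N ≡ 17 (mod 25) write N = 17 + 25t. Substituting into N ≡ 26 (mod 27) gives 25t ≡ 9 (mod 27), and since 25⁻¹ ≡ 13 (mod 27), t ≡ 9. Hence N ≡ 17 + 25·9 = 242 (mod 675).
From N ≡ 242 (mod 675) write N = 242 + 675t. Substituting into N ≡ 14 (mod 43) gives 675t ≡ 30 (mod 43), and since 30⁻¹ ≡ 33 (mod 43), t ≡ 1. Hence N ≡ 242 + 675·1 = 917 (mod 29025).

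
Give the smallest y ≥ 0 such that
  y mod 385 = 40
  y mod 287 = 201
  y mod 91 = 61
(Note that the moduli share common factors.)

gcd(385, 287) = 7 and 7 | (201 − 40), so the pair is consistent; merging gives y ≡ 10820 (mod 15785), where 15785 = lcm(385, 287).
gcd(15785, 91) = 7 and 7 | (61 − 10820), so the pair is consistent; merging gives y ≡ 105530 (mod 205205), where 205205 = lcm(15785, 91).
The solution is unique modulo lcm(385, 287, 91) = 205205.

105530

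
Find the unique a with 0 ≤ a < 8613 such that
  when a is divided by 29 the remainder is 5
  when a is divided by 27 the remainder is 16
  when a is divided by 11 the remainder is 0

Combine the congruences pairwise.
From a ≡ 5 (mod 29) write a = 5 + 29t. Substituting into a ≡ 16 (mod 27) gives 29t ≡ 11 (mod 27), and since 2⁻¹ ≡ 14 (mod 27), t ≡ 19. Hence a ≡ 5 + 29·19 = 556 (mod 783).
From a ≡ 556 (mod 783) write a = 556 + 783t. Substituting into a ≡ 0 (mod 11) gives 783t ≡ 5 (mod 11), and since 2⁻¹ ≡ 6 (mod 11), t ≡ 8. Hence a ≡ 556 + 783·8 = 6820 (mod 8613).

6820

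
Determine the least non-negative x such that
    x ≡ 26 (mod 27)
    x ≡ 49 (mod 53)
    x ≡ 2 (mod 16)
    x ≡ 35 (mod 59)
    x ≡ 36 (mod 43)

From x ≡ 26 (mod 27) write x = 26 + 27t. Substituting into x ≡ 49 (mod 53) gives 27t ≡ 23 (mod 53), and since 27⁻¹ ≡ 2 (mod 53), t ≡ 46. Hence x ≡ 26 + 27·46 = 1268 (mod 1431).
From x ≡ 1268 (mod 1431) write x = 1268 + 1431t. Substituting into x ≡ 2 (mod 16) gives 1431t ≡ 14 (mod 16), and since 7⁻¹ ≡ 7 (mod 16), t ≡ 2. Hence x ≡ 1268 + 1431·2 = 4130 (mod 22896).
From x ≡ 4130 (mod 22896) write x = 4130 + 22896t. Substituting into x ≡ 35 (mod 59) gives 22896t ≡ 35 (mod 59), and since 4⁻¹ ≡ 15 (mod 59), t ≡ 53. Hence x ≡ 4130 + 22896·53 = 1217618 (mod 1350864).
From x ≡ 1217618 (mod 1350864) write x = 1217618 + 1350864t. Substituting into x ≡ 36 (mod 43) gives 1350864t ≡ 6 (mod 43), and since 19⁻¹ ≡ 34 (mod 43), t ≡ 32. Hence x ≡ 1217618 + 1350864·32 = 44445266 (mod 58087152).

44445266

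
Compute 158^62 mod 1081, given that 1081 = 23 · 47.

439

Mod 23: 158 ≡ 20; by Fermat, exponent reduces to 62 mod 22 = 18; 20^18 ≡ 2 (mod 23).
Mod 47: 158 ≡ 17; by Fermat, exponent reduces to 62 mod 46 = 16; 17^16 ≡ 16 (mod 47).
Combine by CRT: x ≡ 2 (mod 23), x ≡ 16 (mod 47) ⇒ x ≡ 439 (mod 1081).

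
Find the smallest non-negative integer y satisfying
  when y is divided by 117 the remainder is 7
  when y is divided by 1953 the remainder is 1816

gcd(117, 1953) = 9 and 9 | (1816 − 7), so the pair is consistent; merging gives y ≡ 17440 (mod 25389), where 25389 = lcm(117, 1953).
The solution is unique modulo lcm(117, 1953) = 25389.

17440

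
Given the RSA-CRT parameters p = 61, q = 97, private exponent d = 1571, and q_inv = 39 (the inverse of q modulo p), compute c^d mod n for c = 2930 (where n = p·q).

5769

d_p = d mod (p−1) = 1571 mod 60 = 11; d_q = d mod (q−1) = 35.
m₁ = c^(d_p) mod p: c ≡ 2 (mod 61), and 2^11 mod 61 = 35.
m₂ = c^(d_q) mod q: c ≡ 20 (mod 97), and 20^35 mod 97 = 46.
h = q_inv·(m₁ − m₂) mod p = 39·(35 − 46) mod 61 = 59.
m = m₂ + h·q = 46 + 59·97 = 5769.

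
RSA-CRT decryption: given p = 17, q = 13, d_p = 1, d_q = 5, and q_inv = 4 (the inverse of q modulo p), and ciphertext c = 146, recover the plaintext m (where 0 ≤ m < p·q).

61

m₁ = c^(d_p) mod p: c ≡ 10 (mod 17), and 10^1 mod 17 = 10.
m₂ = c^(d_q) mod q: c ≡ 3 (mod 13), and 3^5 mod 13 = 9.
h = q_inv·(m₁ − m₂) mod p = 4·(10 − 9) mod 17 = 4.
m = m₂ + h·q = 9 + 4·13 = 61.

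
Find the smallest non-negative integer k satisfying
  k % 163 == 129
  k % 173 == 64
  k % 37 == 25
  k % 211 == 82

From k ≡ 129 (mod 163) write k = 129 + 163t. Substituting into k ≡ 64 (mod 173) gives 163t ≡ 108 (mod 173), and since 163⁻¹ ≡ 121 (mod 173), t ≡ 93. Hence k ≡ 129 + 163·93 = 15288 (mod 28199).
From k ≡ 15288 (mod 28199) write k = 15288 + 28199t. Substituting into k ≡ 25 (mod 37) gives 28199t ≡ 18 (mod 37), and since 5⁻¹ ≡ 15 (mod 37), t ≡ 11. Hence k ≡ 15288 + 28199·11 = 325477 (mod 1043363).
From k ≡ 325477 (mod 1043363) write k = 325477 + 1043363t. Substituting into k ≡ 82 (mod 211) gives 1043363t ≡ 178 (mod 211), and since 179⁻¹ ≡ 178 (mod 211), t ≡ 34. Hence k ≡ 325477 + 1043363·34 = 35799819 (mod 220149593).

35799819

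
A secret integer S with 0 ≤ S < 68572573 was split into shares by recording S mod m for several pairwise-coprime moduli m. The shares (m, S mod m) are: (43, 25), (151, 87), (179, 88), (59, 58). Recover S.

25375486

The moduli are pairwise coprime; N = 43·151·179·59 = 68572573.
N/43 = 1594711; 1594711 ≡ 13 (mod 43); 13·10 ≡ 1, so inverse 10.
N/151 = 454123; 454123 ≡ 66 (mod 151); 66·135 ≡ 1, so inverse 135.
N/179 = 383087; 383087 ≡ 27 (mod 179); 27·126 ≡ 1, so inverse 126.
N/59 = 1162247; 1162247 ≡ 6 (mod 59); 6·10 ≡ 1, so inverse 10.
S ≡ 25·1594711·10 + 87·454123·135 + 88·383087·126 + 58·1162247·10 = 10654124301.
10654124301 mod 68572573 = 25375486.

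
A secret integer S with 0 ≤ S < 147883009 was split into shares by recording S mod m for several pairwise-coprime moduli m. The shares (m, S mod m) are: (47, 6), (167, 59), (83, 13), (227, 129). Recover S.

The moduli are pairwise coprime; N = 47·167·83·227 = 147883009.
N/47 = 3146447; 3146447 ≡ 32 (mod 47); 32·25 ≡ 1, so inverse 25.
N/167 = 885527; 885527 ≡ 93 (mod 167); 93·88 ≡ 1, so inverse 88.
N/83 = 1781723; 1781723 ≡ 45 (mod 83); 45·24 ≡ 1, so inverse 24.
N/227 = 651467; 651467 ≡ 204 (mod 227); 204·148 ≡ 1, so inverse 148.
S ≡ 6·3146447·25 + 59·885527·88 + 13·1781723·24 + 129·651467·148 = 18063328774.
18063328774 mod 147883009 = 21601676.

21601676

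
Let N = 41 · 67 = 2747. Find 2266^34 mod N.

1194

Mod 41: 2266 ≡ 11; 11^34 ≡ 5 (mod 41).
Mod 67: 2266 ≡ 55; 55^34 ≡ 55 (mod 67).
Combine by CRT: x ≡ 5 (mod 41), x ≡ 55 (mod 67) ⇒ x ≡ 1194 (mod 2747).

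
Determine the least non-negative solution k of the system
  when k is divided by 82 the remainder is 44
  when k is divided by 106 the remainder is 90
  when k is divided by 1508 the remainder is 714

1480062

gcd(82, 106) = 2 and 2 | (90 − 44), so the pair is consistent; merging gives k ≡ 2422 (mod 4346), where 4346 = lcm(82, 106).
gcd(4346, 1508) = 2 and 2 | (714 − 2422), so the pair is consistent; merging gives k ≡ 1480062 (mod 3276884), where 3276884 = lcm(4346, 1508).
The solution is unique modulo lcm(82, 106, 1508) = 3276884.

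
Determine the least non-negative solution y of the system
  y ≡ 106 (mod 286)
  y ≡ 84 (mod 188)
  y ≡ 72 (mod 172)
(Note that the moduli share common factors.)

260652

Combine the congruences pairwise.
gcd(286, 188) = 2 and 2 | (84 − 106), so the pair is consistent; merging gives y ≡ 18696 (mod 26884), where 26884 = lcm(286, 188).
gcd(26884, 172) = 4 and 4 | (72 − 18696), so the pair is consistent; merging gives y ≡ 260652 (mod 1156012), where 1156012 = lcm(26884, 172).
The solution is unique modulo lcm(286, 188, 172) = 1156012.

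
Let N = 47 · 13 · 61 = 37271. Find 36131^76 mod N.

Mod 47: 36131 ≡ 35; by Fermat, exponent reduces to 76 mod 46 = 30; 35^30 ≡ 42 (mod 47).
Mod 13: 36131 ≡ 4; by Fermat, exponent reduces to 76 mod 12 = 4; 4^4 ≡ 9 (mod 13).
Mod 61: 36131 ≡ 19; by Fermat, exponent reduces to 76 mod 60 = 16; 19^16 ≡ 42 (mod 61).
Combine by CRT: x ≡ 42 (mod 47), x ≡ 9 (mod 13), x ≡ 42 (mod 61) ⇒ x ≡ 34446 (mod 37271).

34446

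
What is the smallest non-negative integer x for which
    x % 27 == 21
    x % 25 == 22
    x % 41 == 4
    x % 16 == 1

64497

The moduli are pairwise coprime; N = 27·25·41·16 = 442800.
N/27 = 16400; 16400 ≡ 11 (mod 27); 11·5 ≡ 1, so inverse 5.
N/25 = 17712; 17712 ≡ 12 (mod 25); 12·23 ≡ 1, so inverse 23.
N/41 = 10800; 10800 ≡ 17 (mod 41); 17·29 ≡ 1, so inverse 29.
N/16 = 27675; 27675 ≡ 11 (mod 16); 11·3 ≡ 1, so inverse 3.
x ≡ 21·16400·5 + 22·17712·23 + 4·10800·29 + 1·27675·3 = 12020097.
12020097 mod 442800 = 64497.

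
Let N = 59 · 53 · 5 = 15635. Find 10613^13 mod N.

5778

Mod 59: 10613 ≡ 52; 52^13 ≡ 55 (mod 59).
Mod 53: 10613 ≡ 13; 13^13 ≡ 1 (mod 53).
Mod 5: 10613 ≡ 3; by Fermat, exponent reduces to 13 mod 4 = 1; 3^1 ≡ 3 (mod 5).
Combine by CRT: x ≡ 55 (mod 59), x ≡ 1 (mod 53), x ≡ 3 (mod 5) ⇒ x ≡ 5778 (mod 15635).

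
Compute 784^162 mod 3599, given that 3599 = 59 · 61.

1484

Mod 59: 784 ≡ 17; by Fermat, exponent reduces to 162 mod 58 = 46; 17^46 ≡ 9 (mod 59).
Mod 61: 784 ≡ 52; by Fermat, exponent reduces to 162 mod 60 = 42; 52^42 ≡ 20 (mod 61).
Combine by CRT: x ≡ 9 (mod 59), x ≡ 20 (mod 61) ⇒ x ≡ 1484 (mod 3599).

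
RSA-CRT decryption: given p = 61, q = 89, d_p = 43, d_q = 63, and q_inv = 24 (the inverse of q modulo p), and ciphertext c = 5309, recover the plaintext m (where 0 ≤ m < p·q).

m₁ = c^(d_p) mod p: c ≡ 2 (mod 61), and 2^43 mod 61 = 43.
m₂ = c^(d_q) mod q: c ≡ 58 (mod 89), and 58^63 mod 89 = 83.
h = q_inv·(m₁ − m₂) mod p = 24·(43 − 83) mod 61 = 16.
m = m₂ + h·q = 83 + 16·89 = 1507.

1507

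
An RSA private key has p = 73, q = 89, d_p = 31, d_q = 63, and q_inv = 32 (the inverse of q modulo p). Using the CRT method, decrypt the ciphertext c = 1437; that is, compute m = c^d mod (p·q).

4684

m₁ = c^(d_p) mod p: c ≡ 50 (mod 73), and 50^31 mod 73 = 12.
m₂ = c^(d_q) mod q: c ≡ 13 (mod 89), and 13^63 mod 89 = 56.
h = q_inv·(m₁ − m₂) mod p = 32·(12 − 56) mod 73 = 52.
m = m₂ + h·q = 56 + 52·89 = 4684.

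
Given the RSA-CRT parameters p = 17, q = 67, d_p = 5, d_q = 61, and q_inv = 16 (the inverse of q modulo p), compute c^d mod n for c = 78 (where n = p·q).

465

m₁ = c^(d_p) mod p: c ≡ 10 (mod 17), and 10^5 mod 17 = 6.
m₂ = c^(d_q) mod q: c ≡ 11 (mod 67), and 11^61 mod 67 = 63.
h = q_inv·(m₁ − m₂) mod p = 16·(6 − 63) mod 17 = 6.
m = m₂ + h·q = 63 + 6·67 = 465.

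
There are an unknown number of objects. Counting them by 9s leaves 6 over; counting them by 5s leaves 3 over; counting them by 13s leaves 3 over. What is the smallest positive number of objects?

The moduli are pairwise coprime; M = 9·5·13 = 585.
M/9 = 65; 65 ≡ 2 (mod 9); 2·5 ≡ 1, so inverse 5.
M/5 = 117; 117 ≡ 2 (mod 5); 2·3 ≡ 1, so inverse 3.
M/13 = 45; 45 ≡ 6 (mod 13); 6·11 ≡ 1, so inverse 11.
N ≡ 6·65·5 + 3·117·3 + 3·45·11 = 4488.
4488 mod 585 = 393.

393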